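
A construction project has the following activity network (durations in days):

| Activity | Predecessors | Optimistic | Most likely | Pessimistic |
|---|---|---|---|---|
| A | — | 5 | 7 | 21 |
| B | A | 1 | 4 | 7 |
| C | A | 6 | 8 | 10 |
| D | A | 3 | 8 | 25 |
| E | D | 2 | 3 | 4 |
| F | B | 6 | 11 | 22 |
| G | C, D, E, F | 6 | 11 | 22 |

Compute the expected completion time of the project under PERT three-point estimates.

37 days

te_A = (5 + 4·7 + 21)/6 = 54/6 = 9
te_B = (1 + 4·4 + 7)/6 = 24/6 = 4
te_C = (6 + 4·8 + 10)/6 = 48/6 = 8
te_D = (3 + 4·8 + 25)/6 = 60/6 = 10
te_E = (2 + 4·3 + 4)/6 = 18/6 = 3
te_F = (6 + 4·11 + 22)/6 = 72/6 = 12
te_G = (6 + 4·11 + 22)/6 = 72/6 = 12

Forward pass:
ES_A = 0; EF_A = 9
ES_B = 9; EF_B = 9+4 = 13
ES_C = 9; EF_C = 9+8 = 17
ES_D = 9; EF_D = 9+10 = 19
ES_E = 19; EF_E = 19+3 = 22
ES_F = 13; EF_F = 13+12 = 25
ES_G = max(EF_C=17, EF_D=19, EF_E=22, EF_F=25) = 25; EF_G = 25+12 = 37
Expected project duration μ = 37 days. Critical path: A → B → F → G.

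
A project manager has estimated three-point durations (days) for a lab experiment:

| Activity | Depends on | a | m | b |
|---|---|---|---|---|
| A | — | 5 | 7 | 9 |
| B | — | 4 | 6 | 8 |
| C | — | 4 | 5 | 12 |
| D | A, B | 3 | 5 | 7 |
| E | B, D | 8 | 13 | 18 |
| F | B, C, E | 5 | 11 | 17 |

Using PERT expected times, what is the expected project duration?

36 days

te_A = (5 + 4·7 + 9)/6 = 42/6 = 7
te_B = (4 + 4·6 + 8)/6 = 36/6 = 6
te_C = (4 + 4·5 + 12)/6 = 36/6 = 6
te_D = (3 + 4·5 + 7)/6 = 30/6 = 5
te_E = (8 + 4·13 + 18)/6 = 78/6 = 13
te_F = (5 + 4·11 + 17)/6 = 66/6 = 11

Forward pass:
ES_A = 0; EF_A = 7
ES_B = 0; EF_B = 6
ES_C = 0; EF_C = 6
ES_D = max(EF_A=7, EF_B=6) = 7; EF_D = 7+5 = 12
ES_E = max(EF_B=6, EF_D=12) = 12; EF_E = 12+13 = 25
ES_F = max(EF_B=6, EF_C=6, EF_E=25) = 25; EF_F = 25+11 = 36
Expected project duration μ = 36 days. Critical path: A → D → E → F.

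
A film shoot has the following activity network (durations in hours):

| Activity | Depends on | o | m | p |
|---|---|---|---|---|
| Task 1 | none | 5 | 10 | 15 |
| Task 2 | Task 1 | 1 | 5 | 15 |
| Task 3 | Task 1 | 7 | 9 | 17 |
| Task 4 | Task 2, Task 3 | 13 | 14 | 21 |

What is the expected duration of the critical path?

35 hours

te_Task 1 = (5 + 4·10 + 15)/6 = 60/6 = 10
te_Task 2 = (1 + 4·5 + 15)/6 = 36/6 = 6
te_Task 3 = (7 + 4·9 + 17)/6 = 60/6 = 10
te_Task 4 = (13 + 4·14 + 21)/6 = 90/6 = 15

Forward pass:
ES_Task 1 = 0; EF_Task 1 = 10
ES_Task 2 = 10; EF_Task 2 = 10+6 = 16
ES_Task 3 = 10; EF_Task 3 = 10+10 = 20
ES_Task 4 = max(EF_Task 2=16, EF_Task 3=20) = 20; EF_Task 4 = 20+15 = 35
Expected project duration μ = 35 hours. Critical path: Task 1 → Task 3 → Task 4.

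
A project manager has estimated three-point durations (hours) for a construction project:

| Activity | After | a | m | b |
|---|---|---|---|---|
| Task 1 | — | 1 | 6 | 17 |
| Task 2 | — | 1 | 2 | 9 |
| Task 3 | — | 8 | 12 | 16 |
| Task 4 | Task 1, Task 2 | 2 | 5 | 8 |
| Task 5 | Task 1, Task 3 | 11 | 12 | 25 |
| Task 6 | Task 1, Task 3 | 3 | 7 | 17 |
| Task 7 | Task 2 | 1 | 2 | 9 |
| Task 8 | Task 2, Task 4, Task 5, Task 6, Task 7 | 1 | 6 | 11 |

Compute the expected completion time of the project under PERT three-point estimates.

te_Task 1 = (1 + 4·6 + 17)/6 = 42/6 = 7
te_Task 2 = (1 + 4·2 + 9)/6 = 18/6 = 3
te_Task 3 = (8 + 4·12 + 16)/6 = 72/6 = 12
te_Task 4 = (2 + 4·5 + 8)/6 = 30/6 = 5
te_Task 5 = (11 + 4·12 + 25)/6 = 84/6 = 14
te_Task 6 = (3 + 4·7 + 17)/6 = 48/6 = 8
te_Task 7 = (1 + 4·2 + 9)/6 = 18/6 = 3
te_Task 8 = (1 + 4·6 + 11)/6 = 36/6 = 6

Forward pass:
ES_Task 1 = 0; EF_Task 1 = 7
ES_Task 2 = 0; EF_Task 2 = 3
ES_Task 3 = 0; EF_Task 3 = 12
ES_Task 4 = max(EF_Task 1=7, EF_Task 2=3) = 7; EF_Task 4 = 7+5 = 12
ES_Task 5 = max(EF_Task 1=7, EF_Task 3=12) = 12; EF_Task 5 = 12+14 = 26
ES_Task 6 = max(EF_Task 1=7, EF_Task 3=12) = 12; EF_Task 6 = 12+8 = 20
ES_Task 7 = 3; EF_Task 7 = 3+3 = 6
ES_Task 8 = max(EF_Task 2=3, EF_Task 4=12, EF_Task 5=26, EF_Task 6=20, EF_Task 7=6) = 26; EF_Task 8 = 26+6 = 32
Expected project duration μ = 32 hours. Critical path: Task 3 → Task 5 → Task 8.

32 hours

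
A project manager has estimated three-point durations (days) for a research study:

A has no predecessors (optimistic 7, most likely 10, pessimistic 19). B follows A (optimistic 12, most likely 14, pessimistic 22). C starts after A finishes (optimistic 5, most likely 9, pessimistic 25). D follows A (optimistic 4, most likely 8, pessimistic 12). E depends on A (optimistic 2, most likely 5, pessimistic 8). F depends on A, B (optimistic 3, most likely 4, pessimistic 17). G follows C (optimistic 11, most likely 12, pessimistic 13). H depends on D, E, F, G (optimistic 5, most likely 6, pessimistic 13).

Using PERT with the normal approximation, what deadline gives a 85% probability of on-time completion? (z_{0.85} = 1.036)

te_A = (7 + 4·10 + 19)/6 = 66/6 = 11; σ²_A = ((19−7)/6)² = 4.000
te_B = (12 + 4·14 + 22)/6 = 90/6 = 15; σ²_B = ((22−12)/6)² = 2.778
te_C = (5 + 4·9 + 25)/6 = 66/6 = 11; σ²_C = ((25−5)/6)² = 11.111
te_D = (4 + 4·8 + 12)/6 = 48/6 = 8; σ²_D = ((12−4)/6)² = 1.778
te_E = (2 + 4·5 + 8)/6 = 30/6 = 5; σ²_E = ((8−2)/6)² = 1.000
te_F = (3 + 4·4 + 17)/6 = 36/6 = 6; σ²_F = ((17−3)/6)² = 5.444
te_G = (11 + 4·12 + 13)/6 = 72/6 = 12; σ²_G = ((13−11)/6)² = 0.111
te_H = (5 + 4·6 + 13)/6 = 42/6 = 7; σ²_H = ((13−5)/6)² = 1.778

Forward pass:
ES_A = 0; EF_A = 11
ES_B = 11; EF_B = 11+15 = 26
ES_C = 11; EF_C = 11+11 = 22
ES_D = 11; EF_D = 11+8 = 19
ES_E = 11; EF_E = 11+5 = 16
ES_F = max(EF_A=11, EF_B=26) = 26; EF_F = 26+6 = 32
ES_G = 22; EF_G = 22+12 = 34
ES_H = max(EF_D=19, EF_E=16, EF_F=32, EF_G=34) = 34; EF_H = 34+7 = 41
Expected project duration μ = 41 days. Critical path: A → C → G → H.

Variance along critical path = 4.000 + 11.111 + 0.111 + 1.778 = 17.000; σ = 4.123 days.
D = μ + z·σ = 41 + 1.036·4.123 = 45.3 days

45.3 days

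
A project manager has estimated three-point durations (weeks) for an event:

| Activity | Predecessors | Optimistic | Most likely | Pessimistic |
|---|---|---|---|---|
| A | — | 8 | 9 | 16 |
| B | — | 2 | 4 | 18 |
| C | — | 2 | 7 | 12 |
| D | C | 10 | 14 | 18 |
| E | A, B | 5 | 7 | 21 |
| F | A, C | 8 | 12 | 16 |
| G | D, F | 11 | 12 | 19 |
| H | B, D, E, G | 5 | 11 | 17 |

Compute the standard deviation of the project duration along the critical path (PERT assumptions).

3.06 weeks

te_A = (8 + 4·9 + 16)/6 = 60/6 = 10; σ²_A = ((16−8)/6)² = 1.778
te_B = (2 + 4·4 + 18)/6 = 36/6 = 6; σ²_B = ((18−2)/6)² = 7.111
te_C = (2 + 4·7 + 12)/6 = 42/6 = 7; σ²_C = ((12−2)/6)² = 2.778
te_D = (10 + 4·14 + 18)/6 = 84/6 = 14; σ²_D = ((18−10)/6)² = 1.778
te_E = (5 + 4·7 + 21)/6 = 54/6 = 9; σ²_E = ((21−5)/6)² = 7.111
te_F = (8 + 4·12 + 16)/6 = 72/6 = 12; σ²_F = ((16−8)/6)² = 1.778
te_G = (11 + 4·12 + 19)/6 = 78/6 = 13; σ²_G = ((19−11)/6)² = 1.778
te_H = (5 + 4·11 + 17)/6 = 66/6 = 11; σ²_H = ((17−5)/6)² = 4.000

Forward pass:
ES_A = 0; EF_A = 10
ES_B = 0; EF_B = 6
ES_C = 0; EF_C = 7
ES_D = 7; EF_D = 7+14 = 21
ES_E = max(EF_A=10, EF_B=6) = 10; EF_E = 10+9 = 19
ES_F = max(EF_A=10, EF_C=7) = 10; EF_F = 10+12 = 22
ES_G = max(EF_D=21, EF_F=22) = 22; EF_G = 22+13 = 35
ES_H = max(EF_B=6, EF_D=21, EF_E=19, EF_G=35) = 35; EF_H = 35+11 = 46
Expected project duration μ = 46 weeks. Critical path: A → F → G → H.

Variance along critical path = 1.778 + 1.778 + 1.778 + 4.000 = 9.333
σ = √9.333 = 3.055 weeks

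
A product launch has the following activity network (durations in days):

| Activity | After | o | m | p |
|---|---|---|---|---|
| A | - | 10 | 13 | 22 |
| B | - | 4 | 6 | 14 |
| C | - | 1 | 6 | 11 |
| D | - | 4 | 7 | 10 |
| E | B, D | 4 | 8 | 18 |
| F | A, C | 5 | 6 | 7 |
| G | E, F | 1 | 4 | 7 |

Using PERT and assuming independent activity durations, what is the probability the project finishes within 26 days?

te_A = (10 + 4·13 + 22)/6 = 84/6 = 14; σ²_A = ((22−10)/6)² = 4.000
te_B = (4 + 4·6 + 14)/6 = 42/6 = 7; σ²_B = ((14−4)/6)² = 2.778
te_C = (1 + 4·6 + 11)/6 = 36/6 = 6; σ²_C = ((11−1)/6)² = 2.778
te_D = (4 + 4·7 + 10)/6 = 42/6 = 7; σ²_D = ((10−4)/6)² = 1.000
te_E = (4 + 4·8 + 18)/6 = 54/6 = 9; σ²_E = ((18−4)/6)² = 5.444
te_F = (5 + 4·6 + 7)/6 = 36/6 = 6; σ²_F = ((7−5)/6)² = 0.111
te_G = (1 + 4·4 + 7)/6 = 24/6 = 4; σ²_G = ((7−1)/6)² = 1.000

Forward pass:
ES_A = 0; EF_A = 14
ES_B = 0; EF_B = 7
ES_C = 0; EF_C = 6
ES_D = 0; EF_D = 7
ES_E = max(EF_B=7, EF_D=7) = 7; EF_E = 7+9 = 16
ES_F = max(EF_A=14, EF_C=6) = 14; EF_F = 14+6 = 20
ES_G = max(EF_E=16, EF_F=20) = 20; EF_G = 20+4 = 24
Expected project duration μ = 24 days. Critical path: A → F → G.

Variance along critical path = 4.000 + 0.111 + 1.000 = 5.111; σ = √5.111 = 2.261 days.
Z = (26 − 24) / 2.261 = 0.885
P(T ≤ 26) = Φ(0.885) ≈ 0.812

0.812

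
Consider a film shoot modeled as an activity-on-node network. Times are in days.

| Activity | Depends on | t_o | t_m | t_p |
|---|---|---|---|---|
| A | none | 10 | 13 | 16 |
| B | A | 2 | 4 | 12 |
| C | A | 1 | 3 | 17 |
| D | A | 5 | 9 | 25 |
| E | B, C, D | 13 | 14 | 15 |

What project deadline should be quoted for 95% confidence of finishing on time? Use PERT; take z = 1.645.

43.8 days

te_A = (10 + 4·13 + 16)/6 = 78/6 = 13; σ²_A = ((16−10)/6)² = 1.000
te_B = (2 + 4·4 + 12)/6 = 30/6 = 5; σ²_B = ((12−2)/6)² = 2.778
te_C = (1 + 4·3 + 17)/6 = 30/6 = 5; σ²_C = ((17−1)/6)² = 7.111
te_D = (5 + 4·9 + 25)/6 = 66/6 = 11; σ²_D = ((25−5)/6)² = 11.111
te_E = (13 + 4·14 + 15)/6 = 84/6 = 14; σ²_E = ((15−13)/6)² = 0.111

Forward pass:
ES_A = 0; EF_A = 13
ES_B = 13; EF_B = 13+5 = 18
ES_C = 13; EF_C = 13+5 = 18
ES_D = 13; EF_D = 13+11 = 24
ES_E = max(EF_B=18, EF_C=18, EF_D=24) = 24; EF_E = 24+14 = 38
Expected project duration μ = 38 days. Critical path: A → D → E.

Variance along critical path = 1.000 + 11.111 + 0.111 = 12.222; σ = 3.496 days.
D = μ + z·σ = 38 + 1.645·3.496 = 43.8 days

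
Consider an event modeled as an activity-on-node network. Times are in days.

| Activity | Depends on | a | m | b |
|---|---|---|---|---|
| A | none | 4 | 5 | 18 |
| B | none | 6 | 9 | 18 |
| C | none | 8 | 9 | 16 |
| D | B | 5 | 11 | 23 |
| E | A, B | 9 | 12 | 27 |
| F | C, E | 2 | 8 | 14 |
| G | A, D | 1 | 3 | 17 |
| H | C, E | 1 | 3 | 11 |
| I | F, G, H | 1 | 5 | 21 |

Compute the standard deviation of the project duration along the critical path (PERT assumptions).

te_A = (4 + 4·5 + 18)/6 = 42/6 = 7; σ²_A = ((18−4)/6)² = 5.444
te_B = (6 + 4·9 + 18)/6 = 60/6 = 10; σ²_B = ((18−6)/6)² = 4.000
te_C = (8 + 4·9 + 16)/6 = 60/6 = 10; σ²_C = ((16−8)/6)² = 1.778
te_D = (5 + 4·11 + 23)/6 = 72/6 = 12; σ²_D = ((23−5)/6)² = 9.000
te_E = (9 + 4·12 + 27)/6 = 84/6 = 14; σ²_E = ((27−9)/6)² = 9.000
te_F = (2 + 4·8 + 14)/6 = 48/6 = 8; σ²_F = ((14−2)/6)² = 4.000
te_G = (1 + 4·3 + 17)/6 = 30/6 = 5; σ²_G = ((17−1)/6)² = 7.111
te_H = (1 + 4·3 + 11)/6 = 24/6 = 4; σ²_H = ((11−1)/6)² = 2.778
te_I = (1 + 4·5 + 21)/6 = 42/6 = 7; σ²_I = ((21−1)/6)² = 11.111

Forward pass:
ES_A = 0; EF_A = 7
ES_B = 0; EF_B = 10
ES_C = 0; EF_C = 10
ES_D = 10; EF_D = 10+12 = 22
ES_E = max(EF_A=7, EF_B=10) = 10; EF_E = 10+14 = 24
ES_F = max(EF_C=10, EF_E=24) = 24; EF_F = 24+8 = 32
ES_G = max(EF_A=7, EF_D=22) = 22; EF_G = 22+5 = 27
ES_H = max(EF_C=10, EF_E=24) = 24; EF_H = 24+4 = 28
ES_I = max(EF_F=32, EF_G=27, EF_H=28) = 32; EF_I = 32+7 = 39
Expected project duration μ = 39 days. Critical path: B → E → F → I.

Variance along critical path = 4.000 + 9.000 + 4.000 + 11.111 = 28.111
σ = √28.111 = 5.302 days

5.30 days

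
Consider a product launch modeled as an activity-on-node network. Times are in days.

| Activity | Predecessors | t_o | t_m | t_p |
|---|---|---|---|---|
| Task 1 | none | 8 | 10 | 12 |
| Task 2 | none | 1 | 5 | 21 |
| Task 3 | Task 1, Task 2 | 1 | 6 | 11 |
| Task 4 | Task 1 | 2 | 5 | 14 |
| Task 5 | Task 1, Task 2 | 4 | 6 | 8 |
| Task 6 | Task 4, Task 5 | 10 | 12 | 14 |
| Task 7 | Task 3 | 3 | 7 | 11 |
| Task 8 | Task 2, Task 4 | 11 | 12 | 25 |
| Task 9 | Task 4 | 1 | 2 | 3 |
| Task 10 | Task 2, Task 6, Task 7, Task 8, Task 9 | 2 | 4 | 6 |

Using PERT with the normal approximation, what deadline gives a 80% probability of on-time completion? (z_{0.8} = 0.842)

36.7 days

te_Task 1 = (8 + 4·10 + 12)/6 = 60/6 = 10; σ²_Task 1 = ((12−8)/6)² = 0.444
te_Task 2 = (1 + 4·5 + 21)/6 = 42/6 = 7; σ²_Task 2 = ((21−1)/6)² = 11.111
te_Task 3 = (1 + 4·6 + 11)/6 = 36/6 = 6; σ²_Task 3 = ((11−1)/6)² = 2.778
te_Task 4 = (2 + 4·5 + 14)/6 = 36/6 = 6; σ²_Task 4 = ((14−2)/6)² = 4.000
te_Task 5 = (4 + 4·6 + 8)/6 = 36/6 = 6; σ²_Task 5 = ((8−4)/6)² = 0.444
te_Task 6 = (10 + 4·12 + 14)/6 = 72/6 = 12; σ²_Task 6 = ((14−10)/6)² = 0.444
te_Task 7 = (3 + 4·7 + 11)/6 = 42/6 = 7; σ²_Task 7 = ((11−3)/6)² = 1.778
te_Task 8 = (11 + 4·12 + 25)/6 = 84/6 = 14; σ²_Task 8 = ((25−11)/6)² = 5.444
te_Task 9 = (1 + 4·2 + 3)/6 = 12/6 = 2; σ²_Task 9 = ((3−1)/6)² = 0.111
te_Task 10 = (2 + 4·4 + 6)/6 = 24/6 = 4; σ²_Task 10 = ((6−2)/6)² = 0.444

Forward pass:
ES_Task 1 = 0; EF_Task 1 = 10
ES_Task 2 = 0; EF_Task 2 = 7
ES_Task 3 = max(EF_Task 1=10, EF_Task 2=7) = 10; EF_Task 3 = 10+6 = 16
ES_Task 4 = 10; EF_Task 4 = 10+6 = 16
ES_Task 5 = max(EF_Task 1=10, EF_Task 2=7) = 10; EF_Task 5 = 10+6 = 16
ES_Task 6 = max(EF_Task 4=16, EF_Task 5=16) = 16; EF_Task 6 = 16+12 = 28
ES_Task 7 = 16; EF_Task 7 = 16+7 = 23
ES_Task 8 = max(EF_Task 2=7, EF_Task 4=16) = 16; EF_Task 8 = 16+14 = 30
ES_Task 9 = 16; EF_Task 9 = 16+2 = 18
ES_Task 10 = max(EF_Task 2=7, EF_Task 6=28, EF_Task 7=23, EF_Task 8=30, EF_Task 9=18) = 30; EF_Task 10 = 30+4 = 34
Expected project duration μ = 34 days. Critical path: Task 1 → Task 4 → Task 8 → Task 10.

Variance along critical path = 0.444 + 4.000 + 5.444 + 0.444 = 10.333; σ = 3.215 days.
D = μ + z·σ = 34 + 0.842·3.215 = 36.7 days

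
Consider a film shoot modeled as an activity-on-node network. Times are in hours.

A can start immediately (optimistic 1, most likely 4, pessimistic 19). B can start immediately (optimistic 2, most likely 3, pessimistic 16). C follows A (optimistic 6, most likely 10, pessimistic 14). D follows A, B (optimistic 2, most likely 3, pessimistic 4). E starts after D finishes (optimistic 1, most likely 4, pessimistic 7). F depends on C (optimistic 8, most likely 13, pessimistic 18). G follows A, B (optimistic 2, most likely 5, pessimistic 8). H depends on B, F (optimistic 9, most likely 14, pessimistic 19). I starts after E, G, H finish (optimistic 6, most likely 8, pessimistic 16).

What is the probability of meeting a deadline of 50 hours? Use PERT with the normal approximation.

te_A = (1 + 4·4 + 19)/6 = 36/6 = 6; σ²_A = ((19−1)/6)² = 9.000
te_B = (2 + 4·3 + 16)/6 = 30/6 = 5; σ²_B = ((16−2)/6)² = 5.444
te_C = (6 + 4·10 + 14)/6 = 60/6 = 10; σ²_C = ((14−6)/6)² = 1.778
te_D = (2 + 4·3 + 4)/6 = 18/6 = 3; σ²_D = ((4−2)/6)² = 0.111
te_E = (1 + 4·4 + 7)/6 = 24/6 = 4; σ²_E = ((7−1)/6)² = 1.000
te_F = (8 + 4·13 + 18)/6 = 78/6 = 13; σ²_F = ((18−8)/6)² = 2.778
te_G = (2 + 4·5 + 8)/6 = 30/6 = 5; σ²_G = ((8−2)/6)² = 1.000
te_H = (9 + 4·14 + 19)/6 = 84/6 = 14; σ²_H = ((19−9)/6)² = 2.778
te_I = (6 + 4·8 + 16)/6 = 54/6 = 9; σ²_I = ((16−6)/6)² = 2.778

Forward pass:
ES_A = 0; EF_A = 6
ES_B = 0; EF_B = 5
ES_C = 6; EF_C = 6+10 = 16
ES_D = max(EF_A=6, EF_B=5) = 6; EF_D = 6+3 = 9
ES_E = 9; EF_E = 9+4 = 13
ES_F = 16; EF_F = 16+13 = 29
ES_G = max(EF_A=6, EF_B=5) = 6; EF_G = 6+5 = 11
ES_H = max(EF_B=5, EF_F=29) = 29; EF_H = 29+14 = 43
ES_I = max(EF_E=13, EF_G=11, EF_H=43) = 43; EF_I = 43+9 = 52
Expected project duration μ = 52 hours. Critical path: A → C → F → H → I.

Variance along critical path = 9.000 + 1.778 + 2.778 + 2.778 + 2.778 = 19.111; σ = √19.111 = 4.372 hours.
Z = (50 − 52) / 4.372 = -0.457
P(T ≤ 50) = Φ(-0.457) ≈ 0.324

0.324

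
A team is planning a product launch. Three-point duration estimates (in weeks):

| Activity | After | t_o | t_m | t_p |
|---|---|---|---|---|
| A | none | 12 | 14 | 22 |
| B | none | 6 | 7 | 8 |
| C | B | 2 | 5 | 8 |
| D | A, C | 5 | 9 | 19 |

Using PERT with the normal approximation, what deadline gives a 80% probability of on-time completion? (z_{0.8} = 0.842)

te_A = (12 + 4·14 + 22)/6 = 90/6 = 15; σ²_A = ((22−12)/6)² = 2.778
te_B = (6 + 4·7 + 8)/6 = 42/6 = 7; σ²_B = ((8−6)/6)² = 0.111
te_C = (2 + 4·5 + 8)/6 = 30/6 = 5; σ²_C = ((8−2)/6)² = 1.000
te_D = (5 + 4·9 + 19)/6 = 60/6 = 10; σ²_D = ((19−5)/6)² = 5.444

Forward pass:
ES_A = 0; EF_A = 15
ES_B = 0; EF_B = 7
ES_C = 7; EF_C = 7+5 = 12
ES_D = max(EF_A=15, EF_C=12) = 15; EF_D = 15+10 = 25
Expected project duration μ = 25 weeks. Critical path: A → D.

Variance along critical path = 2.778 + 5.444 = 8.222; σ = 2.867 weeks.
D = μ + z·σ = 25 + 0.842·2.867 = 27.4 weeks

27.4 weeks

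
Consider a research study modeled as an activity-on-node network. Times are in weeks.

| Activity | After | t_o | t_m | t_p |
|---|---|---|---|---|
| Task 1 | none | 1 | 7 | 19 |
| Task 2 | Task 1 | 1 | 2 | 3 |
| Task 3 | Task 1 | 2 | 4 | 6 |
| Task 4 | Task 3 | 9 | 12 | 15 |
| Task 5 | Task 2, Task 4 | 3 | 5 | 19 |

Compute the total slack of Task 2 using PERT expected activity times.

te_Task 1 = (1 + 4·7 + 19)/6 = 48/6 = 8
te_Task 2 = (1 + 4·2 + 3)/6 = 12/6 = 2
te_Task 3 = (2 + 4·4 + 6)/6 = 24/6 = 4
te_Task 4 = (9 + 4·12 + 15)/6 = 72/6 = 12
te_Task 5 = (3 + 4·5 + 19)/6 = 42/6 = 7

Forward pass:
ES_Task 1 = 0; EF_Task 1 = 8
ES_Task 2 = 8; EF_Task 2 = 8+2 = 10
ES_Task 3 = 8; EF_Task 3 = 8+4 = 12
ES_Task 4 = 12; EF_Task 4 = 12+12 = 24
ES_Task 5 = max(EF_Task 2=10, EF_Task 4=24) = 24; EF_Task 5 = 24+7 = 31
Expected project duration μ = 31 weeks. Critical path: Task 1 → Task 3 → Task 4 → Task 5.

Backward pass:
LF_Task 5 = 31; LS_Task 5 = 31−7 = 24
LF_Task 4 = LS_Task 5 = 24; LS_Task 4 = 24−12 = 12
LF_Task 3 = LS_Task 4 = 12; LS_Task 3 = 12−4 = 8
LF_Task 2 = LS_Task 5 = 24; LS_Task 2 = 24−2 = 22
LF_Task 1 = min(LS_Task 2=22, LS_Task 3=8) = 8; LS_Task 1 = 8−8 = 0
Slack_Task 2 = LS_Task 2 − ES_Task 2 = 22 − 8 = 14

14 weeks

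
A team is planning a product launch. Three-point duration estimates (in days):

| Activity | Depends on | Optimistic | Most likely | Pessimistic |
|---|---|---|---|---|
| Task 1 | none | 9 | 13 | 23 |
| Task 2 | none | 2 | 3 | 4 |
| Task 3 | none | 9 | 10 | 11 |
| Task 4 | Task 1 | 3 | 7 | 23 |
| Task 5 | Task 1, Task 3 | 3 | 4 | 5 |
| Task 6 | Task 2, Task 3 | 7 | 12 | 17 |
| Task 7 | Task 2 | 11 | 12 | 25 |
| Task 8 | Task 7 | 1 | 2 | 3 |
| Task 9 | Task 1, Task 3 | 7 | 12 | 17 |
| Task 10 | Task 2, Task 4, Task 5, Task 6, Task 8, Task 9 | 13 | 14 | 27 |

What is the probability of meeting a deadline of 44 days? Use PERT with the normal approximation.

te_Task 1 = (9 + 4·13 + 23)/6 = 84/6 = 14; σ²_Task 1 = ((23−9)/6)² = 5.444
te_Task 2 = (2 + 4·3 + 4)/6 = 18/6 = 3; σ²_Task 2 = ((4−2)/6)² = 0.111
te_Task 3 = (9 + 4·10 + 11)/6 = 60/6 = 10; σ²_Task 3 = ((11−9)/6)² = 0.111
te_Task 4 = (3 + 4·7 + 23)/6 = 54/6 = 9; σ²_Task 4 = ((23−3)/6)² = 11.111
te_Task 5 = (3 + 4·4 + 5)/6 = 24/6 = 4; σ²_Task 5 = ((5−3)/6)² = 0.111
te_Task 6 = (7 + 4·12 + 17)/6 = 72/6 = 12; σ²_Task 6 = ((17−7)/6)² = 2.778
te_Task 7 = (11 + 4·12 + 25)/6 = 84/6 = 14; σ²_Task 7 = ((25−11)/6)² = 5.444
te_Task 8 = (1 + 4·2 + 3)/6 = 12/6 = 2; σ²_Task 8 = ((3−1)/6)² = 0.111
te_Task 9 = (7 + 4·12 + 17)/6 = 72/6 = 12; σ²_Task 9 = ((17−7)/6)² = 2.778
te_Task 10 = (13 + 4·14 + 27)/6 = 96/6 = 16; σ²_Task 10 = ((27−13)/6)² = 5.444

Forward pass:
ES_Task 1 = 0; EF_Task 1 = 14
ES_Task 2 = 0; EF_Task 2 = 3
ES_Task 3 = 0; EF_Task 3 = 10
ES_Task 4 = 14; EF_Task 4 = 14+9 = 23
ES_Task 5 = max(EF_Task 1=14, EF_Task 3=10) = 14; EF_Task 5 = 14+4 = 18
ES_Task 6 = max(EF_Task 2=3, EF_Task 3=10) = 10; EF_Task 6 = 10+12 = 22
ES_Task 7 = 3; EF_Task 7 = 3+14 = 17
ES_Task 8 = 17; EF_Task 8 = 17+2 = 19
ES_Task 9 = max(EF_Task 1=14, EF_Task 3=10) = 14; EF_Task 9 = 14+12 = 26
ES_Task 10 = max(EF_Task 2=3, EF_Task 4=23, EF_Task 5=18, EF_Task 6=22, EF_Task 8=19, EF_Task 9=26) = 26; EF_Task 10 = 26+16 = 42
Expected project duration μ = 42 days. Critical path: Task 1 → Task 9 → Task 10.

Variance along critical path = 5.444 + 2.778 + 5.444 = 13.667; σ = √13.667 = 3.697 days.
Z = (44 − 42) / 3.697 = 0.541
P(T ≤ 44) = Φ(0.541) ≈ 0.706

0.706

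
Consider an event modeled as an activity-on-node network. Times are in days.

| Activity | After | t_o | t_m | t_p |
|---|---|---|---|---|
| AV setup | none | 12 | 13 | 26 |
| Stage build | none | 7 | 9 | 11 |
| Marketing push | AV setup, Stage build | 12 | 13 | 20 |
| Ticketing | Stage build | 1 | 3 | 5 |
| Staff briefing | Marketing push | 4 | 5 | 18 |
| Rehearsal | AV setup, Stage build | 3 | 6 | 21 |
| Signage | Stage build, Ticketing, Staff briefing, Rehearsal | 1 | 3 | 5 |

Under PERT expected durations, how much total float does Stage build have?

6 days

te_AV setup = (12 + 4·13 + 26)/6 = 90/6 = 15
te_Stage build = (7 + 4·9 + 11)/6 = 54/6 = 9
te_Marketing push = (12 + 4·13 + 20)/6 = 84/6 = 14
te_Ticketing = (1 + 4·3 + 5)/6 = 18/6 = 3
te_Staff briefing = (4 + 4·5 + 18)/6 = 42/6 = 7
te_Rehearsal = (3 + 4·6 + 21)/6 = 48/6 = 8
te_Signage = (1 + 4·3 + 5)/6 = 18/6 = 3

Forward pass:
ES_AV setup = 0; EF_AV setup = 15
ES_Stage build = 0; EF_Stage build = 9
ES_Marketing push = max(EF_AV setup=15, EF_Stage build=9) = 15; EF_Marketing push = 15+14 = 29
ES_Ticketing = 9; EF_Ticketing = 9+3 = 12
ES_Staff briefing = 29; EF_Staff briefing = 29+7 = 36
ES_Rehearsal = max(EF_AV setup=15, EF_Stage build=9) = 15; EF_Rehearsal = 15+8 = 23
ES_Signage = max(EF_Stage build=9, EF_Ticketing=12, EF_Staff briefing=36, EF_Rehearsal=23) = 36; EF_Signage = 36+3 = 39
Expected project duration μ = 39 days. Critical path: AV setup → Marketing push → Staff briefing → Signage.

Backward pass:
LF_Signage = 39; LS_Signage = 39−3 = 36
LF_Rehearsal = LS_Signage = 36; LS_Rehearsal = 36−8 = 28
LF_Staff briefing = LS_Signage = 36; LS_Staff briefing = 36−7 = 29
LF_Ticketing = LS_Signage = 36; LS_Ticketing = 36−3 = 33
LF_Marketing push = LS_Staff briefing = 29; LS_Marketing push = 29−14 = 15
LF_Stage build = min(LS_Marketing push=15, LS_Ticketing=33, LS_Rehearsal=28, LS_Signage=36) = 15; LS_Stage build = 15−9 = 6
LF_AV setup = min(LS_Marketing push=15, LS_Rehearsal=28) = 15; LS_AV setup = 15−15 = 0
Slack_Stage build = LS_Stage build − ES_Stage build = 6 − 0 = 6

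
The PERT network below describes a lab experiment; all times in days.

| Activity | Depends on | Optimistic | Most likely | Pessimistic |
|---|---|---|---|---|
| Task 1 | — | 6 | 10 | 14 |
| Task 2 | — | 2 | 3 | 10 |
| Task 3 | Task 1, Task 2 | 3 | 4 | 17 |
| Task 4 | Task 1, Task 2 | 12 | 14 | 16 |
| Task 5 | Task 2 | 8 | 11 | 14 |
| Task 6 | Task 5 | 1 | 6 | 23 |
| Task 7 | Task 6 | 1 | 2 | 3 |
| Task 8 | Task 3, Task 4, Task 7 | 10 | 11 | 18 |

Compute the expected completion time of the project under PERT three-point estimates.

37 days

te_Task 1 = (6 + 4·10 + 14)/6 = 60/6 = 10
te_Task 2 = (2 + 4·3 + 10)/6 = 24/6 = 4
te_Task 3 = (3 + 4·4 + 17)/6 = 36/6 = 6
te_Task 4 = (12 + 4·14 + 16)/6 = 84/6 = 14
te_Task 5 = (8 + 4·11 + 14)/6 = 66/6 = 11
te_Task 6 = (1 + 4·6 + 23)/6 = 48/6 = 8
te_Task 7 = (1 + 4·2 + 3)/6 = 12/6 = 2
te_Task 8 = (10 + 4·11 + 18)/6 = 72/6 = 12

Forward pass:
ES_Task 1 = 0; EF_Task 1 = 10
ES_Task 2 = 0; EF_Task 2 = 4
ES_Task 3 = max(EF_Task 1=10, EF_Task 2=4) = 10; EF_Task 3 = 10+6 = 16
ES_Task 4 = max(EF_Task 1=10, EF_Task 2=4) = 10; EF_Task 4 = 10+14 = 24
ES_Task 5 = 4; EF_Task 5 = 4+11 = 15
ES_Task 6 = 15; EF_Task 6 = 15+8 = 23
ES_Task 7 = 23; EF_Task 7 = 23+2 = 25
ES_Task 8 = max(EF_Task 3=16, EF_Task 4=24, EF_Task 7=25) = 25; EF_Task 8 = 25+12 = 37
Expected project duration μ = 37 days. Critical path: Task 2 → Task 5 → Task 6 → Task 7 → Task 8.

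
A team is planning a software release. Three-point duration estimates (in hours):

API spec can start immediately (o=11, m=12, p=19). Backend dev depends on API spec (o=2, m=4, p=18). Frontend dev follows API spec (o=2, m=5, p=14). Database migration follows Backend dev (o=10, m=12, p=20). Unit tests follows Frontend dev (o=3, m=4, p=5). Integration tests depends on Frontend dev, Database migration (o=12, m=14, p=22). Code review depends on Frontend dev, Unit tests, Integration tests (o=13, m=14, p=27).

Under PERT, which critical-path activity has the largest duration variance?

Backend dev

te_API spec = (11 + 4·12 + 19)/6 = 78/6 = 13; σ²_API spec = ((19−11)/6)² = 1.778
te_Backend dev = (2 + 4·4 + 18)/6 = 36/6 = 6; σ²_Backend dev = ((18−2)/6)² = 7.111
te_Frontend dev = (2 + 4·5 + 14)/6 = 36/6 = 6; σ²_Frontend dev = ((14−2)/6)² = 4.000
te_Database migration = (10 + 4·12 + 20)/6 = 78/6 = 13; σ²_Database migration = ((20−10)/6)² = 2.778
te_Unit tests = (3 + 4·4 + 5)/6 = 24/6 = 4; σ²_Unit tests = ((5−3)/6)² = 0.111
te_Integration tests = (12 + 4·14 + 22)/6 = 90/6 = 15; σ²_Integration tests = ((22−12)/6)² = 2.778
te_Code review = (13 + 4·14 + 27)/6 = 96/6 = 16; σ²_Code review = ((27−13)/6)² = 5.444

Forward pass:
ES_API spec = 0; EF_API spec = 13
ES_Backend dev = 13; EF_Backend dev = 13+6 = 19
ES_Frontend dev = 13; EF_Frontend dev = 13+6 = 19
ES_Database migration = 19; EF_Database migration = 19+13 = 32
ES_Unit tests = 19; EF_Unit tests = 19+4 = 23
ES_Integration tests = max(EF_Frontend dev=19, EF_Database migration=32) = 32; EF_Integration tests = 32+15 = 47
ES_Code review = max(EF_Frontend dev=19, EF_Unit tests=23, EF_Integration tests=47) = 47; EF_Code review = 47+16 = 63
Expected project duration μ = 63 hours. Critical path: API spec → Backend dev → Database migration → Integration tests → Code review.

Variances on critical path: σ²_API spec=1.778, σ²_Backend dev=7.111, σ²_Database migration=2.778, σ²_Integration tests=2.778, σ²_Code review=5.444.
Largest is σ²_Backend dev = 7.111.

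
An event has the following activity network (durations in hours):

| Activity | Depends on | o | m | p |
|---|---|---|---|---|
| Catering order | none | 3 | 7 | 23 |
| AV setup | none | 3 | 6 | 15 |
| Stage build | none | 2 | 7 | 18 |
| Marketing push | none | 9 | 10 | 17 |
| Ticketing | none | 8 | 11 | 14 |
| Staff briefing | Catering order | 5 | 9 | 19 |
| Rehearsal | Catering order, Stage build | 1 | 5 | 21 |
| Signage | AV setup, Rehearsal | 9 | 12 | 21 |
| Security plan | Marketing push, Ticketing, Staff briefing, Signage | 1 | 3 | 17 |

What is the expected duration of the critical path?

34 hours

te_Catering order = (3 + 4·7 + 23)/6 = 54/6 = 9
te_AV setup = (3 + 4·6 + 15)/6 = 42/6 = 7
te_Stage build = (2 + 4·7 + 18)/6 = 48/6 = 8
te_Marketing push = (9 + 4·10 + 17)/6 = 66/6 = 11
te_Ticketing = (8 + 4·11 + 14)/6 = 66/6 = 11
te_Staff briefing = (5 + 4·9 + 19)/6 = 60/6 = 10
te_Rehearsal = (1 + 4·5 + 21)/6 = 42/6 = 7
te_Signage = (9 + 4·12 + 21)/6 = 78/6 = 13
te_Security plan = (1 + 4·3 + 17)/6 = 30/6 = 5

Forward pass:
ES_Catering order = 0; EF_Catering order = 9
ES_AV setup = 0; EF_AV setup = 7
ES_Stage build = 0; EF_Stage build = 8
ES_Marketing push = 0; EF_Marketing push = 11
ES_Ticketing = 0; EF_Ticketing = 11
ES_Staff briefing = 9; EF_Staff briefing = 9+10 = 19
ES_Rehearsal = max(EF_Catering order=9, EF_Stage build=8) = 9; EF_Rehearsal = 9+7 = 16
ES_Signage = max(EF_AV setup=7, EF_Rehearsal=16) = 16; EF_Signage = 16+13 = 29
ES_Security plan = max(EF_Marketing push=11, EF_Ticketing=11, EF_Staff briefing=19, EF_Signage=29) = 29; EF_Security plan = 29+5 = 34
Expected project duration μ = 34 hours. Critical path: Catering order → Rehearsal → Signage → Security plan.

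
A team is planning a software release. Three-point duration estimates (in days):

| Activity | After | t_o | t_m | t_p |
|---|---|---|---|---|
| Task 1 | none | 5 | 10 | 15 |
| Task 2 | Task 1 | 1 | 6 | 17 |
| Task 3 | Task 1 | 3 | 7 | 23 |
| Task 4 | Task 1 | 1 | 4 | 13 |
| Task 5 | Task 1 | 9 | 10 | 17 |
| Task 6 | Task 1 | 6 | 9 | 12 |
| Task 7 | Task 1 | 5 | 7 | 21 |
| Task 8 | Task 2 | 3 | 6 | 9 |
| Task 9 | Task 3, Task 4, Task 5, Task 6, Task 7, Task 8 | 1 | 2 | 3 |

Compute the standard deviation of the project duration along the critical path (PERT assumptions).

te_Task 1 = (5 + 4·10 + 15)/6 = 60/6 = 10; σ²_Task 1 = ((15−5)/6)² = 2.778
te_Task 2 = (1 + 4·6 + 17)/6 = 42/6 = 7; σ²_Task 2 = ((17−1)/6)² = 7.111
te_Task 3 = (3 + 4·7 + 23)/6 = 54/6 = 9; σ²_Task 3 = ((23−3)/6)² = 11.111
te_Task 4 = (1 + 4·4 + 13)/6 = 30/6 = 5; σ²_Task 4 = ((13−1)/6)² = 4.000
te_Task 5 = (9 + 4·10 + 17)/6 = 66/6 = 11; σ²_Task 5 = ((17−9)/6)² = 1.778
te_Task 6 = (6 + 4·9 + 12)/6 = 54/6 = 9; σ²_Task 6 = ((12−6)/6)² = 1.000
te_Task 7 = (5 + 4·7 + 21)/6 = 54/6 = 9; σ²_Task 7 = ((21−5)/6)² = 7.111
te_Task 8 = (3 + 4·6 + 9)/6 = 36/6 = 6; σ²_Task 8 = ((9−3)/6)² = 1.000
te_Task 9 = (1 + 4·2 + 3)/6 = 12/6 = 2; σ²_Task 9 = ((3−1)/6)² = 0.111

Forward pass:
ES_Task 1 = 0; EF_Task 1 = 10
ES_Task 2 = 10; EF_Task 2 = 10+7 = 17
ES_Task 3 = 10; EF_Task 3 = 10+9 = 19
ES_Task 4 = 10; EF_Task 4 = 10+5 = 15
ES_Task 5 = 10; EF_Task 5 = 10+11 = 21
ES_Task 6 = 10; EF_Task 6 = 10+9 = 19
ES_Task 7 = 10; EF_Task 7 = 10+9 = 19
ES_Task 8 = 17; EF_Task 8 = 17+6 = 23
ES_Task 9 = max(EF_Task 3=19, EF_Task 4=15, EF_Task 5=21, EF_Task 6=19, EF_Task 7=19, EF_Task 8=23) = 23; EF_Task 9 = 23+2 = 25
Expected project duration μ = 25 days. Critical path: Task 1 → Task 2 → Task 8 → Task 9.

Variance along critical path = 2.778 + 7.111 + 1.000 + 0.111 = 11.000
σ = √11.000 = 3.317 days

3.32 days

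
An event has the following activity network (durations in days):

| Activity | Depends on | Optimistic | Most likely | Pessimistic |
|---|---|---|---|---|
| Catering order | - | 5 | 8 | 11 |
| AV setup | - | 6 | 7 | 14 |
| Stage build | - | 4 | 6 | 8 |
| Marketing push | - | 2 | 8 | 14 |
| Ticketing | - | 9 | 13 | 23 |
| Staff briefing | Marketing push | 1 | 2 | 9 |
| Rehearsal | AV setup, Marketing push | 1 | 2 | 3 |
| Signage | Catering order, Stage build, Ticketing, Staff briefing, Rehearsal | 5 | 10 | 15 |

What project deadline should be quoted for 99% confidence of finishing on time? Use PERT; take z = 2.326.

te_Catering order = (5 + 4·8 + 11)/6 = 48/6 = 8; σ²_Catering order = ((11−5)/6)² = 1.000
te_AV setup = (6 + 4·7 + 14)/6 = 48/6 = 8; σ²_AV setup = ((14−6)/6)² = 1.778
te_Stage build = (4 + 4·6 + 8)/6 = 36/6 = 6; σ²_Stage build = ((8−4)/6)² = 0.444
te_Marketing push = (2 + 4·8 + 14)/6 = 48/6 = 8; σ²_Marketing push = ((14−2)/6)² = 4.000
te_Ticketing = (9 + 4·13 + 23)/6 = 84/6 = 14; σ²_Ticketing = ((23−9)/6)² = 5.444
te_Staff briefing = (1 + 4·2 + 9)/6 = 18/6 = 3; σ²_Staff briefing = ((9−1)/6)² = 1.778
te_Rehearsal = (1 + 4·2 + 3)/6 = 12/6 = 2; σ²_Rehearsal = ((3−1)/6)² = 0.111
te_Signage = (5 + 4·10 + 15)/6 = 60/6 = 10; σ²_Signage = ((15−5)/6)² = 2.778

Forward pass:
ES_Catering order = 0; EF_Catering order = 8
ES_AV setup = 0; EF_AV setup = 8
ES_Stage build = 0; EF_Stage build = 6
ES_Marketing push = 0; EF_Marketing push = 8
ES_Ticketing = 0; EF_Ticketing = 14
ES_Staff briefing = 8; EF_Staff briefing = 8+3 = 11
ES_Rehearsal = max(EF_AV setup=8, EF_Marketing push=8) = 8; EF_Rehearsal = 8+2 = 10
ES_Signage = max(EF_Catering order=8, EF_Stage build=6, EF_Ticketing=14, EF_Staff briefing=11, EF_Rehearsal=10) = 14; EF_Signage = 14+10 = 24
Expected project duration μ = 24 days. Critical path: Ticketing → Signage.

Variance along critical path = 5.444 + 2.778 = 8.222; σ = 2.867 days.
D = μ + z·σ = 24 + 2.326·2.867 = 30.7 days

30.7 days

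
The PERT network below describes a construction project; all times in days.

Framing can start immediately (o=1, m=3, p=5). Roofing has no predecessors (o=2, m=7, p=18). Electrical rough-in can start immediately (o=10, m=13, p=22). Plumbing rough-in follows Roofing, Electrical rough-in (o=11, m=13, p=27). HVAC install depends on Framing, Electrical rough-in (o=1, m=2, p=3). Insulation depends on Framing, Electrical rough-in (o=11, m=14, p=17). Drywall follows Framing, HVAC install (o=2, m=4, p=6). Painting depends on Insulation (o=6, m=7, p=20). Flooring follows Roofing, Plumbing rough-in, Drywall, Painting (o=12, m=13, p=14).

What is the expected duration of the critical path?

te_Framing = (1 + 4·3 + 5)/6 = 18/6 = 3
te_Roofing = (2 + 4·7 + 18)/6 = 48/6 = 8
te_Electrical rough-in = (10 + 4·13 + 22)/6 = 84/6 = 14
te_Plumbing rough-in = (11 + 4·13 + 27)/6 = 90/6 = 15
te_HVAC install = (1 + 4·2 + 3)/6 = 12/6 = 2
te_Insulation = (11 + 4·14 + 17)/6 = 84/6 = 14
te_Drywall = (2 + 4·4 + 6)/6 = 24/6 = 4
te_Painting = (6 + 4·7 + 20)/6 = 54/6 = 9
te_Flooring = (12 + 4·13 + 14)/6 = 78/6 = 13

Forward pass:
ES_Framing = 0; EF_Framing = 3
ES_Roofing = 0; EF_Roofing = 8
ES_Electrical rough-in = 0; EF_Electrical rough-in = 14
ES_Plumbing rough-in = max(EF_Roofing=8, EF_Electrical rough-in=14) = 14; EF_Plumbing rough-in = 14+15 = 29
ES_HVAC install = max(EF_Framing=3, EF_Electrical rough-in=14) = 14; EF_HVAC install = 14+2 = 16
ES_Insulation = max(EF_Framing=3, EF_Electrical rough-in=14) = 14; EF_Insulation = 14+14 = 28
ES_Drywall = max(EF_Framing=3, EF_HVAC install=16) = 16; EF_Drywall = 16+4 = 20
ES_Painting = 28; EF_Painting = 28+9 = 37
ES_Flooring = max(EF_Roofing=8, EF_Plumbing rough-in=29, EF_Drywall=20, EF_Painting=37) = 37; EF_Flooring = 37+13 = 50
Expected project duration μ = 50 days. Critical path: Electrical rough-in → Insulation → Painting → Flooring.

50 days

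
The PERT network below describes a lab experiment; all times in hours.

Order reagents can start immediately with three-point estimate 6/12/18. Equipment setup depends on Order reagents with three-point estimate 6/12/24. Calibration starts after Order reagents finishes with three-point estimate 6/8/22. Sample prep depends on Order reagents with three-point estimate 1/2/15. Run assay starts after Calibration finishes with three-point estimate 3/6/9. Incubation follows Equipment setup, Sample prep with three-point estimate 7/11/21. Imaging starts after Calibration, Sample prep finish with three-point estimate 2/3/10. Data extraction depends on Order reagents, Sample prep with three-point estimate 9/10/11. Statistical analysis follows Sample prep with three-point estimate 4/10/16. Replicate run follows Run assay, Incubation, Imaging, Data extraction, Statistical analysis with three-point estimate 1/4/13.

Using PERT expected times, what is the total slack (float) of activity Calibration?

9 hours

te_Order reagents = (6 + 4·12 + 18)/6 = 72/6 = 12
te_Equipment setup = (6 + 4·12 + 24)/6 = 78/6 = 13
te_Calibration = (6 + 4·8 + 22)/6 = 60/6 = 10
te_Sample prep = (1 + 4·2 + 15)/6 = 24/6 = 4
te_Run assay = (3 + 4·6 + 9)/6 = 36/6 = 6
te_Incubation = (7 + 4·11 + 21)/6 = 72/6 = 12
te_Imaging = (2 + 4·3 + 10)/6 = 24/6 = 4
te_Data extraction = (9 + 4·10 + 11)/6 = 60/6 = 10
te_Statistical analysis = (4 + 4·10 + 16)/6 = 60/6 = 10
te_Replicate run = (1 + 4·4 + 13)/6 = 30/6 = 5

Forward pass:
ES_Order reagents = 0; EF_Order reagents = 12
ES_Equipment setup = 12; EF_Equipment setup = 12+13 = 25
ES_Calibration = 12; EF_Calibration = 12+10 = 22
ES_Sample prep = 12; EF_Sample prep = 12+4 = 16
ES_Run assay = 22; EF_Run assay = 22+6 = 28
ES_Incubation = max(EF_Equipment setup=25, EF_Sample prep=16) = 25; EF_Incubation = 25+12 = 37
ES_Imaging = max(EF_Calibration=22, EF_Sample prep=16) = 22; EF_Imaging = 22+4 = 26
ES_Data extraction = max(EF_Order reagents=12, EF_Sample prep=16) = 16; EF_Data extraction = 16+10 = 26
ES_Statistical analysis = 16; EF_Statistical analysis = 16+10 = 26
ES_Replicate run = max(EF_Run assay=28, EF_Incubation=37, EF_Imaging=26, EF_Data extraction=26, EF_Statistical analysis=26) = 37; EF_Replicate run = 37+5 = 42
Expected project duration μ = 42 hours. Critical path: Order reagents → Equipment setup → Incubation → Replicate run.

Backward pass:
LF_Replicate run = 42; LS_Replicate run = 42−5 = 37
LF_Statistical analysis = LS_Replicate run = 37; LS_Statistical analysis = 37−10 = 27
LF_Data extraction = LS_Replicate run = 37; LS_Data extraction = 37−10 = 27
LF_Imaging = LS_Replicate run = 37; LS_Imaging = 37−4 = 33
LF_Incubation = LS_Replicate run = 37; LS_Incubation = 37−12 = 25
LF_Run assay = LS_Replicate run = 37; LS_Run assay = 37−6 = 31
LF_Sample prep = min(LS_Incubation=25, LS_Imaging=33, LS_Data extraction=27, LS_Statistical analysis=27) = 25; LS_Sample prep = 25−4 = 21
LF_Calibration = min(LS_Run assay=31, LS_Imaging=33) = 31; LS_Calibration = 31−10 = 21
LF_Equipment setup = LS_Incubation = 25; LS_Equipment setup = 25−13 = 12
LF_Order reagents = min(LS_Equipment setup=12, LS_Calibration=21, LS_Sample prep=21, LS_Data extraction=27) = 12; LS_Order reagents = 12−12 = 0
Slack_Calibration = LS_Calibration − ES_Calibration = 21 − 12 = 9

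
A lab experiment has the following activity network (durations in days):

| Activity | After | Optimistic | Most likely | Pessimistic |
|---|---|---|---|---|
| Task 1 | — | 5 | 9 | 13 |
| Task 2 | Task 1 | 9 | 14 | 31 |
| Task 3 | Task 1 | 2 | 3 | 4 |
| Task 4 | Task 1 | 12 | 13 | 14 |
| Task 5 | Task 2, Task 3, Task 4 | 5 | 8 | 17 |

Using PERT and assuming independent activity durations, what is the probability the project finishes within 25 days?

te_Task 1 = (5 + 4·9 + 13)/6 = 54/6 = 9; σ²_Task 1 = ((13−5)/6)² = 1.778
te_Task 2 = (9 + 4·14 + 31)/6 = 96/6 = 16; σ²_Task 2 = ((31−9)/6)² = 13.444
te_Task 3 = (2 + 4·3 + 4)/6 = 18/6 = 3; σ²_Task 3 = ((4−2)/6)² = 0.111
te_Task 4 = (12 + 4·13 + 14)/6 = 78/6 = 13; σ²_Task 4 = ((14−12)/6)² = 0.111
te_Task 5 = (5 + 4·8 + 17)/6 = 54/6 = 9; σ²_Task 5 = ((17−5)/6)² = 4.000

Forward pass:
ES_Task 1 = 0; EF_Task 1 = 9
ES_Task 2 = 9; EF_Task 2 = 9+16 = 25
ES_Task 3 = 9; EF_Task 3 = 9+3 = 12
ES_Task 4 = 9; EF_Task 4 = 9+13 = 22
ES_Task 5 = max(EF_Task 2=25, EF_Task 3=12, EF_Task 4=22) = 25; EF_Task 5 = 25+9 = 34
Expected project duration μ = 34 days. Critical path: Task 1 → Task 2 → Task 5.

Variance along critical path = 1.778 + 13.444 + 4.000 = 19.222; σ = √19.222 = 4.384 days.
Z = (25 − 34) / 4.384 = -2.053
P(T ≤ 25) = Φ(-2.053) ≈ 0.020

0.020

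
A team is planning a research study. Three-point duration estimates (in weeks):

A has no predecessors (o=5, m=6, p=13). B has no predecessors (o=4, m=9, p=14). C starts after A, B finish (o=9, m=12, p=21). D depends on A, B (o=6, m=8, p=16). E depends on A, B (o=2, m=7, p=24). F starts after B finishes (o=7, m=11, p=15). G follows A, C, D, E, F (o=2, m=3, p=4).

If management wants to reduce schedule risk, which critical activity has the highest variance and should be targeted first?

C

te_A = (5 + 4·6 + 13)/6 = 42/6 = 7; σ²_A = ((13−5)/6)² = 1.778
te_B = (4 + 4·9 + 14)/6 = 54/6 = 9; σ²_B = ((14−4)/6)² = 2.778
te_C = (9 + 4·12 + 21)/6 = 78/6 = 13; σ²_C = ((21−9)/6)² = 4.000
te_D = (6 + 4·8 + 16)/6 = 54/6 = 9; σ²_D = ((16−6)/6)² = 2.778
te_E = (2 + 4·7 + 24)/6 = 54/6 = 9; σ²_E = ((24−2)/6)² = 13.444
te_F = (7 + 4·11 + 15)/6 = 66/6 = 11; σ²_F = ((15−7)/6)² = 1.778
te_G = (2 + 4·3 + 4)/6 = 18/6 = 3; σ²_G = ((4−2)/6)² = 0.111

Forward pass:
ES_A = 0; EF_A = 7
ES_B = 0; EF_B = 9
ES_C = max(EF_A=7, EF_B=9) = 9; EF_C = 9+13 = 22
ES_D = max(EF_A=7, EF_B=9) = 9; EF_D = 9+9 = 18
ES_E = max(EF_A=7, EF_B=9) = 9; EF_E = 9+9 = 18
ES_F = 9; EF_F = 9+11 = 20
ES_G = max(EF_A=7, EF_C=22, EF_D=18, EF_E=18, EF_F=20) = 22; EF_G = 22+3 = 25
Expected project duration μ = 25 weeks. Critical path: B → C → G.

Variances on critical path: σ²_B=2.778, σ²_C=4.000, σ²_G=0.111.
Largest is σ²_C = 4.000.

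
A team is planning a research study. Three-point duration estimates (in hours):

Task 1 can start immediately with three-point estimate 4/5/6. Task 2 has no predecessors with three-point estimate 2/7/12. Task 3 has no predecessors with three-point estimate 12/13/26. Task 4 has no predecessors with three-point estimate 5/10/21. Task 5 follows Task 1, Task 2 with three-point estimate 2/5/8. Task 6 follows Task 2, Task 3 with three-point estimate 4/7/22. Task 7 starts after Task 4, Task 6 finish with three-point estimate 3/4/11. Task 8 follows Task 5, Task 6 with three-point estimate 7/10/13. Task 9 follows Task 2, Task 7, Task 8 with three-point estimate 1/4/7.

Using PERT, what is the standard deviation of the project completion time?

4.06 hours

te_Task 1 = (4 + 4·5 + 6)/6 = 30/6 = 5; σ²_Task 1 = ((6−4)/6)² = 0.111
te_Task 2 = (2 + 4·7 + 12)/6 = 42/6 = 7; σ²_Task 2 = ((12−2)/6)² = 2.778
te_Task 3 = (12 + 4·13 + 26)/6 = 90/6 = 15; σ²_Task 3 = ((26−12)/6)² = 5.444
te_Task 4 = (5 + 4·10 + 21)/6 = 66/6 = 11; σ²_Task 4 = ((21−5)/6)² = 7.111
te_Task 5 = (2 + 4·5 + 8)/6 = 30/6 = 5; σ²_Task 5 = ((8−2)/6)² = 1.000
te_Task 6 = (4 + 4·7 + 22)/6 = 54/6 = 9; σ²_Task 6 = ((22−4)/6)² = 9.000
te_Task 7 = (3 + 4·4 + 11)/6 = 30/6 = 5; σ²_Task 7 = ((11−3)/6)² = 1.778
te_Task 8 = (7 + 4·10 + 13)/6 = 60/6 = 10; σ²_Task 8 = ((13−7)/6)² = 1.000
te_Task 9 = (1 + 4·4 + 7)/6 = 24/6 = 4; σ²_Task 9 = ((7−1)/6)² = 1.000

Forward pass:
ES_Task 1 = 0; EF_Task 1 = 5
ES_Task 2 = 0; EF_Task 2 = 7
ES_Task 3 = 0; EF_Task 3 = 15
ES_Task 4 = 0; EF_Task 4 = 11
ES_Task 5 = max(EF_Task 1=5, EF_Task 2=7) = 7; EF_Task 5 = 7+5 = 12
ES_Task 6 = max(EF_Task 2=7, EF_Task 3=15) = 15; EF_Task 6 = 15+9 = 24
ES_Task 7 = max(EF_Task 4=11, EF_Task 6=24) = 24; EF_Task 7 = 24+5 = 29
ES_Task 8 = max(EF_Task 5=12, EF_Task 6=24) = 24; EF_Task 8 = 24+10 = 34
ES_Task 9 = max(EF_Task 2=7, EF_Task 7=29, EF_Task 8=34) = 34; EF_Task 9 = 34+4 = 38
Expected project duration μ = 38 hours. Critical path: Task 3 → Task 6 → Task 8 → Task 9.

Variance along critical path = 5.444 + 9.000 + 1.000 + 1.000 = 16.444
σ = √16.444 = 4.055 hours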